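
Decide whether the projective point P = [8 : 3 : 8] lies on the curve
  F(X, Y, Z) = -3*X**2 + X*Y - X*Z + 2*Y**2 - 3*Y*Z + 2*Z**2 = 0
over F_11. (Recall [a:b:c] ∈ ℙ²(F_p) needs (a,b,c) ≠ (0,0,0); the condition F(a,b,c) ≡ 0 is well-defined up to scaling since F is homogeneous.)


F(8,3,8) ≡ 7 (mod 11); P is NOT on the curve.

Evaluate F(8, 3, 8) term-by-term (mod 11).
  -3*X**2 ↦ -3·64·1·1 = -192
  X*Y ↦ 1·8·3·1 = 24
  -X*Z ↦ -1·8·1·8 = -64
  2*Y**2 ↦ 2·1·9·1 = 18
  -3*Y*Z ↦ -3·1·3·8 = -72
  2*Z**2 ↦ 2·1·1·64 = 128
Sum: F(8, 3, 8) = (-192) + (24) + (-64) + (18) + (-72) + (128) = -158.
Reducing mod 11: -158 ≡ 7 (mod 11).
Since F(a, b, c) ≡ 7 ≠ 0 (mod 11), P does NOT lie on the curve.


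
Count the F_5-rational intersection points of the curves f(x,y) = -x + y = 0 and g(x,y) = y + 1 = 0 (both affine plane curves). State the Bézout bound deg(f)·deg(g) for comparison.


Common zeros: {(4, 4)}; count = 1; Bézout bound = 1.

deg(f) = 1, deg(g) = 1, so Bézout bound = 1.
Scan x ∈ F_5. For each x, list the y ∈ F_5 with f(x, y) ≡ 0 and those with g(x, y) ≡ 0 (mod 5); the common zeros in that column are the intersection.
  x = 0: f ≡ 0 at y ∈ {0}; g ≡ 0 at y ∈ {4}; common: ∅.
  x = 1: f ≡ 0 at y ∈ {1}; g ≡ 0 at y ∈ {4}; common: ∅.
  x = 2: f ≡ 0 at y ∈ {2}; g ≡ 0 at y ∈ {4}; common: ∅.
  x = 3: f ≡ 0 at y ∈ {3}; g ≡ 0 at y ∈ {4}; common: ∅.
  x = 4: f ≡ 0 at y ∈ {4}; g ≡ 0 at y ∈ {4}; common: {4}.
Collecting: common zeros = {(4, 4)}, so the count is 1.
Comparison with the Bézout bound: 1 ≤ 1 = deg(f)·deg(g), as expected for curves with no common component (the bound is attained).


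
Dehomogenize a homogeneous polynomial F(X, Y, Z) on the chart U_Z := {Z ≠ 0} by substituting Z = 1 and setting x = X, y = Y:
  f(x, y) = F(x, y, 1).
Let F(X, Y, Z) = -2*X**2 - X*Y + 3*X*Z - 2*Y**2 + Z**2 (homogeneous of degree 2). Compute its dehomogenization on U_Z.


f(x, y) = -2*x**2 - x*y + 3*x - 2*y**2 + 1

On U_Z we set Z = 1. Each monomial c·X^i·Y^j·Z^k in F becomes c·x^i·y^j·1^k = c·x^i·y^j.
Substituting Z = 1: F(X, Y, 1) = -2*x**2 - x*y + 3*x - 2*y**2 + 1.
Note: deg(f) ≤ deg(F) = 2; strict inequality happens when F is divisible by Z (lost terms).


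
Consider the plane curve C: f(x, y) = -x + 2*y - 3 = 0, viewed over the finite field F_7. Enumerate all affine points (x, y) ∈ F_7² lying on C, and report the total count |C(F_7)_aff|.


Affine F_7-points: {(0, 5), (1, 2), (2, 6), (3, 3), (4, 0), (5, 4), (6, 1)}; count = 7.

For each of the 49 pairs (x, y) ∈ F_7², evaluate f(x, y) mod 7. Record the zeros.
  x = 0: [0↦4, 1↦6, 2↦1, 3↦3, 4↦5, 5↦0, 6↦2]  zeros at y ∈ {5}
  x = 1: [0↦3, 1↦5, 2↦0, 3↦2, 4↦4, 5↦6, 6↦1]  zeros at y ∈ {2}
  x = 2: [0↦2, 1↦4, 2↦6, 3↦1, 4↦3, 5↦5, 6↦0]  zeros at y ∈ {6}
  x = 3: [0↦1, 1↦3, 2↦5, 3↦0, 4↦2, 5↦4, 6↦6]  zeros at y ∈ {3}
  x = 4: [0↦0, 1↦2, 2↦4, 3↦6, 4↦1, 5↦3, 6↦5]  zeros at y ∈ {0}
  x = 5: [0↦6, 1↦1, 2↦3, 3↦5, 4↦0, 5↦2, 6↦4]  zeros at y ∈ {4}
  x = 6: [0↦5, 1↦0, 2↦2, 3↦4, 4↦6, 5↦1, 6↦3]  zeros at y ∈ {1}
Collecting zeros: affine points = {(0, 5), (1, 2), (2, 6), (3, 3), (4, 0), (5, 4), (6, 1)}.
Total count |C(F_7)_aff| = 7.


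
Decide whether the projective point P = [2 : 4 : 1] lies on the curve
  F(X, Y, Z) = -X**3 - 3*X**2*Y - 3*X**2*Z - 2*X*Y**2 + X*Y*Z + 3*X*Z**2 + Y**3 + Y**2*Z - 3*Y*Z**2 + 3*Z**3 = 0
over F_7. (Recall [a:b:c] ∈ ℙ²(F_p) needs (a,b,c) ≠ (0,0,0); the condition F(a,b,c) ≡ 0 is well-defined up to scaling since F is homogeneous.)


F(2,4,1) ≡ 2 (mod 7); P is NOT on the curve.

Evaluate F(2, 4, 1) term-by-term (mod 7).
  -X**3 ↦ -1·8·1·1 = -8
  -3*X**2*Y ↦ -3·4·4·1 = -48
  -3*X**2*Z ↦ -3·4·1·1 = -12
  -2*X*Y**2 ↦ -2·2·16·1 = -64
  X*Y*Z ↦ 1·2·4·1 = 8
  3*X*Z**2 ↦ 3·2·1·1 = 6
  Y**3 ↦ 1·1·64·1 = 64
  Y**2*Z ↦ 1·1·16·1 = 16
  -3*Y*Z**2 ↦ -3·1·4·1 = -12
  3*Z**3 ↦ 3·1·1·1 = 3
Sum: F(2, 4, 1) = (-8) + (-48) + (-12) + (-64) + (8) + (6) + (64) + (16) + (-12) + (3) = -47.
Reducing mod 7: -47 ≡ 2 (mod 7).
Since F(a, b, c) ≡ 2 ≠ 0 (mod 7), P does NOT lie on the curve.


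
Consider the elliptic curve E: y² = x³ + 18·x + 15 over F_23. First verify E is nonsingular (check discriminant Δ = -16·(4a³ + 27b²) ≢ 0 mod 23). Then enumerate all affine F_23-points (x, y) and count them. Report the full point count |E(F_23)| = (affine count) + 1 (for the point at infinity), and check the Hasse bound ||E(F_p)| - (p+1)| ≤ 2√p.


Affine points = {(2, 6), (2, 17), (3, 2), (3, 21), (4, 6), (4, 17), (5, 0), (7, 1), (7, 22), (8, 2), (8, 21), (9, 3), (9, 20), (11, 7), (11, 16), (12, 2), (12, 21), (13, 10), (13, 13), (15, 7), (15, 16), (16, 11), (16, 12), (17, 6), (17, 17), (20, 7), (20, 16)}; affine count = 27; |E(F_23)| = 28.

Discriminant check: Δ ∝ 4a³ + 27b² = 4·18³ + 27·15² = 4·5832 + 27·225 ≡ 9 (mod 23). Nonzero ⇒ E is nonsingular.
For each x ∈ F_23, compute rhs = x³ + 18·x + 15 mod 23, then count y ∈ F_23 with y² ≡ rhs.
  x = 0: rhs = 15, matching y values: none (0 points).
  x = 1: rhs = 11, matching y values: none (0 points).
  x = 2: rhs = 13, matching y values: 6, 17 (2 points).
  x = 3: rhs = 4, matching y values: 2, 21 (2 points).
  x = 4: rhs = 13, matching y values: 6, 17 (2 points).
  x = 5: rhs = 0, matching y values: 0 (1 points).
  x = 6: rhs = 17, matching y values: none (0 points).
  x = 7: rhs = 1, matching y values: 1, 22 (2 points).
  x = 8: rhs = 4, matching y values: 2, 21 (2 points).
  x = 9: rhs = 9, matching y values: 3, 20 (2 points).
  x = 10: rhs = 22, matching y values: none (0 points).
  x = 11: rhs = 3, matching y values: 7, 16 (2 points).
  x = 12: rhs = 4, matching y values: 2, 21 (2 points).
  x = 13: rhs = 8, matching y values: 10, 13 (2 points).
  x = 14: rhs = 21, matching y values: none (0 points).
  x = 15: rhs = 3, matching y values: 7, 16 (2 points).
  x = 16: rhs = 6, matching y values: 11, 12 (2 points).
  x = 17: rhs = 13, matching y values: 6, 17 (2 points).
  x = 18: rhs = 7, matching y values: none (0 points).
  x = 19: rhs = 17, matching y values: none (0 points).
  x = 20: rhs = 3, matching y values: 7, 16 (2 points).
  x = 21: rhs = 17, matching y values: none (0 points).
  x = 22: rhs = 19, matching y values: none (0 points).
Total affine count: 27.
Full point count |E(F_23)| = 27 + 1 = 28.
Hasse bound: |28 − (23+1)| = |4| = 4 ≤ 2√23 ≈ 9.5917 ✓.


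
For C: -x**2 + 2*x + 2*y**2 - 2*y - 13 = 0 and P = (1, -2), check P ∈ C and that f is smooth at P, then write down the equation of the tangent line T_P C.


Tangent line at P: -10*y - 20 = 0.

Step 1: f(1, -2) = 0, so P lies on C.
Step 2: partial derivatives
  f_x(x, y) = 2 - 2*x, f_y(x, y) = 4*y - 2.
  f_x(P) = 0, f_y(P) = -10 (gradient nonzero, so P is smooth).
Step 3: tangent line at P: 0·(x − 1) + -10·(y − -2) = 0.
Expanding: -10*y - 20 = 0.


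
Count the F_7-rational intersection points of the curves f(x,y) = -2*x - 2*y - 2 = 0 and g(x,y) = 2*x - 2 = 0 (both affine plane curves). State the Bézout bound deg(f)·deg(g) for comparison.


Common zeros: {(1, 5)}; count = 1; Bézout bound = 1.

deg(f) = 1, deg(g) = 1, so Bézout bound = 1.
Scan x ∈ F_7. For each x, list the y ∈ F_7 with f(x, y) ≡ 0 and those with g(x, y) ≡ 0 (mod 7); the common zeros in that column are the intersection.
  x = 0: f ≡ 0 at y ∈ {6}; g ≡ 0 at y ∈ ∅; common: ∅.
  x = 1: f ≡ 0 at y ∈ {5}; g ≡ 0 at y ∈ {0, 1, 2, 3, 4, 5, 6}; common: {5}.
  x = 2: f ≡ 0 at y ∈ {4}; g ≡ 0 at y ∈ ∅; common: ∅.
  x = 3: f ≡ 0 at y ∈ {3}; g ≡ 0 at y ∈ ∅; common: ∅.
  x = 4: f ≡ 0 at y ∈ {2}; g ≡ 0 at y ∈ ∅; common: ∅.
  x = 5: f ≡ 0 at y ∈ {1}; g ≡ 0 at y ∈ ∅; common: ∅.
  x = 6: f ≡ 0 at y ∈ {0}; g ≡ 0 at y ∈ ∅; common: ∅.
Collecting: common zeros = {(1, 5)}, so the count is 1.
Comparison with the Bézout bound: 1 ≤ 1 = deg(f)·deg(g), as expected for curves with no common component (the bound is attained).


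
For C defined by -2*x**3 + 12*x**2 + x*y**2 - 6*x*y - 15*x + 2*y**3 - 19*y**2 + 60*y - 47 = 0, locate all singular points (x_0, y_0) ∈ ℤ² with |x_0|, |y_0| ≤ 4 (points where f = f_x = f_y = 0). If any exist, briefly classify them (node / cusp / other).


Singular points: {(2, 3)}; classification: cusp.

Compute partial derivatives:
  f_x = -6*x**2 + 24*x + y**2 - 6*y - 15.
  f_y = 2*x*y - 6*x + 6*y**2 - 38*y + 60.
Scan x_0 ∈ {−4, ..., 4}. For each x_0, f_y(x_0, y) is a polynomial in y; find its integer roots y ∈ {−4, ..., 4}, then test f_x and f at those candidates.
  x = -4: f_y(-4, y) = 6*y**2 - 46*y + 84; vanishes at y ∈ {3}. (-4, 3): f_x = -216 ≠ 0.
  x = -3: f_y(-3, y) = 6*y**2 - 44*y + 78; vanishes at y ∈ {3}. (-3, 3): f_x = -150 ≠ 0.
  x = -2: f_y(-2, y) = 6*y**2 - 42*y + 72; vanishes at y ∈ {3, 4}. (-2, 3): f_x = -96 ≠ 0; (-2, 4): f_x = -95 ≠ 0.
  x = -1: f_y(-1, y) = 6*y**2 - 40*y + 66; vanishes at y ∈ {3}. (-1, 3): f_x = -54 ≠ 0.
  x = 0: f_y(0, y) = 6*y**2 - 38*y + 60; vanishes at y ∈ {3}. (0, 3): f_x = -24 ≠ 0.
  x = 1: f_y(1, y) = 6*y**2 - 36*y + 54; vanishes at y ∈ {3}. (1, 3): f_x = -6 ≠ 0.
  x = 2: f_y(2, y) = 6*y**2 - 34*y + 48; vanishes at y ∈ {3}. (2, 3): f_x = 0, f = 0 — SINGULAR.
  x = 3: f_y(3, y) = 6*y**2 - 32*y + 42; vanishes at y ∈ {3}. (3, 3): f_x = -6 ≠ 0.
  x = 4: f_y(4, y) = 6*y**2 - 30*y + 36; vanishes at y ∈ {2, 3}. (4, 2): f_x = -23 ≠ 0; (4, 3): f_x = -24 ≠ 0.
Only singular point on the grid: (2, 3).
Classify: substitute x = 2 + u, y = 3 + v and expand: f = -2*u**3 + u*v**2 + 2*v**3 + v**2.
No constant or linear terms (consistent with a singular point). Quadratic part: v**2. Cubic part: -2*u**3 + u*v**2 + 2*v**3.
The quadratic part v**2 is a perfect square, so there is a single (double) tangent line v = 0, i.e. y = 3. Restricting the cubic part to that line (v = 0) leaves -2*u**3 ≠ 0, so f is not divisible by v and the branch is v² ≈ 2*u**3 to lowest order — this is a cusp.
Classification: cusp.


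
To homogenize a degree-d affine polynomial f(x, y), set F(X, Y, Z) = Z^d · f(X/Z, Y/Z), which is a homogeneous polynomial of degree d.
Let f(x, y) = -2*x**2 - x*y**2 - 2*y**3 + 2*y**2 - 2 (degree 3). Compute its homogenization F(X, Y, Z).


F(X, Y, Z) = -2*X**2*Z - X*Y**2 - 2*Y**3 + 2*Y**2*Z - 2*Z**3

deg(f) = 3.
Substitute x = X/Z, y = Y/Z into f, then multiply by Z^3.
  monomial -2·x^2·y^0 ↦ -2·X^2·Y^0·Z^1.
  monomial -1·x^1·y^2 ↦ -1·X^1·Y^2·Z^0.
  monomial -2·x^0·y^3 ↦ -2·X^0·Y^3·Z^0.
  monomial 2·x^0·y^2 ↦ 2·X^0·Y^2·Z^1.
  monomial -2·x^0·y^0 ↦ -2·X^0·Y^0·Z^3.
Collecting: F(X, Y, Z) = -2*X**2*Z - X*Y**2 - 2*Y**3 + 2*Y**2*Z - 2*Z**3.


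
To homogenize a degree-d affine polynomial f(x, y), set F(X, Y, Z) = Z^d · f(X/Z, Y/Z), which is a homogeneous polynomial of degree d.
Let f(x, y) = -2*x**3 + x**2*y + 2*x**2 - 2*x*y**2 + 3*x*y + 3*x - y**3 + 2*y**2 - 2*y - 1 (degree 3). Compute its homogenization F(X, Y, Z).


F(X, Y, Z) = -2*X**3 + X**2*Y + 2*X**2*Z - 2*X*Y**2 + 3*X*Y*Z + 3*X*Z**2 - Y**3 + 2*Y**2*Z - 2*Y*Z**2 - Z**3

deg(f) = 3.
Substitute x = X/Z, y = Y/Z into f, then multiply by Z^3.
  monomial -2·x^3·y^0 ↦ -2·X^3·Y^0·Z^0.
  monomial 1·x^2·y^1 ↦ 1·X^2·Y^1·Z^0.
  monomial 2·x^2·y^0 ↦ 2·X^2·Y^0·Z^1.
  monomial -2·x^1·y^2 ↦ -2·X^1·Y^2·Z^0.
  monomial 3·x^1·y^1 ↦ 3·X^1·Y^1·Z^1.
  monomial 3·x^1·y^0 ↦ 3·X^1·Y^0·Z^2.
  monomial -1·x^0·y^3 ↦ -1·X^0·Y^3·Z^0.
  monomial 2·x^0·y^2 ↦ 2·X^0·Y^2·Z^1.
  monomial -2·x^0·y^1 ↦ -2·X^0·Y^1·Z^2.
  monomial -1·x^0·y^0 ↦ -1·X^0·Y^0·Z^3.
Collecting: F(X, Y, Z) = -2*X**3 + X**2*Y + 2*X**2*Z - 2*X*Y**2 + 3*X*Y*Z + 3*X*Z**2 - Y**3 + 2*Y**2*Z - 2*Y*Z**2 - Z**3.


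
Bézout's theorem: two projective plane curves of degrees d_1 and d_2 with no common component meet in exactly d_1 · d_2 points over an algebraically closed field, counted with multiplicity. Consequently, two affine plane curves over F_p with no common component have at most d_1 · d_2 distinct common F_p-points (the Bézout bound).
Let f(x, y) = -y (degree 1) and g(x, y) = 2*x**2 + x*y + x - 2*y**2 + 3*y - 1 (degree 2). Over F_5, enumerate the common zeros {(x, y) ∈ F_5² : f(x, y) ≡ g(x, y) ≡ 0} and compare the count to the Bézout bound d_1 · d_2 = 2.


Common zeros: {(3, 0), (4, 0)}; count = 2; Bézout bound = 2.

deg(f) = 1, deg(g) = 2, so Bézout bound = 2.
Scan x ∈ F_5. For each x, list the y ∈ F_5 with f(x, y) ≡ 0 and those with g(x, y) ≡ 0 (mod 5); the common zeros in that column are the intersection.
  x = 0: f ≡ 0 at y ∈ {0}; g ≡ 0 at y ∈ {1, 3}; common: ∅.
  x = 1: f ≡ 0 at y ∈ {0}; g ≡ 0 at y ∈ ∅; common: ∅.
  x = 2: f ≡ 0 at y ∈ {0}; g ≡ 0 at y ∈ ∅; common: ∅.
  x = 3: f ≡ 0 at y ∈ {0}; g ≡ 0 at y ∈ {0, 3}; common: {0}.
  x = 4: f ≡ 0 at y ∈ {0}; g ≡ 0 at y ∈ {0, 1}; common: {0}.
Collecting: common zeros = {(3, 0), (4, 0)}, so the count is 2.
Comparison with the Bézout bound: 2 ≤ 2 = deg(f)·deg(g), as expected for curves with no common component (the bound is attained).


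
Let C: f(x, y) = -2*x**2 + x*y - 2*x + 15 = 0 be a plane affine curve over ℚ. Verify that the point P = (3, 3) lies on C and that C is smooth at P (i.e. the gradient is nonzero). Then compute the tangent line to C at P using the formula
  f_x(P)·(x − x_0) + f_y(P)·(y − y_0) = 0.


Tangent line at P: -11*x + 3*y + 24 = 0.

Step 1: f(3, 3) = 0, so P lies on C.
Step 2: partial derivatives
  f_x(x, y) = -4*x + y - 2, f_y(x, y) = x.
  f_x(P) = -11, f_y(P) = 3 (gradient nonzero, so P is smooth).
Step 3: tangent line at P: -11·(x − 3) + 3·(y − 3) = 0.
Expanding: -11*x + 3*y + 24 = 0.


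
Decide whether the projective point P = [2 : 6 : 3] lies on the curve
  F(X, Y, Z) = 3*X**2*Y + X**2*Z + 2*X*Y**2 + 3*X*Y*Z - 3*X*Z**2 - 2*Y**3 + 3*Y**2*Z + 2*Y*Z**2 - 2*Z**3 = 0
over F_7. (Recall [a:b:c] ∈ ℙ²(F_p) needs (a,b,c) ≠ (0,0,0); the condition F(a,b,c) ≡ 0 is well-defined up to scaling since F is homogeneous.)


F(2,6,3) ≡ 4 (mod 7); P is NOT on the curve.

Evaluate F(2, 6, 3) term-by-term (mod 7).
  3*X**2*Y ↦ 3·4·6·1 = 72
  X**2*Z ↦ 1·4·1·3 = 12
  2*X*Y**2 ↦ 2·2·36·1 = 144
  3*X*Y*Z ↦ 3·2·6·3 = 108
  -3*X*Z**2 ↦ -3·2·1·9 = -54
  -2*Y**3 ↦ -2·1·216·1 = -432
  3*Y**2*Z ↦ 3·1·36·3 = 324
  2*Y*Z**2 ↦ 2·1·6·9 = 108
  -2*Z**3 ↦ -2·1·1·27 = -54
Sum: F(2, 6, 3) = (72) + (12) + (144) + (108) + (-54) + (-432) + (324) + (108) + (-54) = 228.
Reducing mod 7: 228 ≡ 4 (mod 7).
Since F(a, b, c) ≡ 4 ≠ 0 (mod 7), P does NOT lie on the curve.


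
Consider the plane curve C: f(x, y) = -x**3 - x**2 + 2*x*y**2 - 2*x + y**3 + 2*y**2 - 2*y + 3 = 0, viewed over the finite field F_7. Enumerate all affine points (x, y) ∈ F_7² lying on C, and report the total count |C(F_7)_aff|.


Affine F_7-points: {(0, 3), (0, 4), (0, 5), (1, 3), (1, 4), (2, 5), (4, 5), (5, 2), (5, 3), (5, 4)}; count = 10.

For each of the 49 pairs (x, y) ∈ F_7², evaluate f(x, y) mod 7. Record the zeros.
  x = 0: [0↦3, 1↦4, 2↦1, 3↦0, 4↦0, 5↦0, 6↦6]  zeros at y ∈ {3, 4, 5}
  x = 1: [0↦6, 1↦2, 2↦5, 3↦0, 4↦0, 5↦4, 6↦4]  zeros at y ∈ {3, 4}
  x = 2: [0↦1, 1↦6, 2↦1, 3↦6, 4↦6, 5↦0, 6↦1]  zeros at y ∈ {5}
  x = 3: [0↦3, 1↦3, 2↦4, 3↦5, 4↦5, 5↦3, 6↦5]  zeros at y ∈ ∅
  x = 4: [0↦6, 1↦1, 2↦1, 3↦5, 4↦5, 5↦0, 6↦3]  zeros at y ∈ {5}
  x = 5: [0↦4, 1↦1, 2↦0, 3↦0, 4↦0, 5↦6, 6↦3]  zeros at y ∈ {2, 3, 4}
  x = 6: [0↦5, 1↦4, 2↦2, 3↦5, 4↦5, 5↦1, 6↦6]  zeros at y ∈ ∅
Collecting zeros: affine points = {(0, 3), (0, 4), (0, 5), (1, 3), (1, 4), (2, 5), (4, 5), (5, 2), (5, 3), (5, 4)}.
Total count |C(F_7)_aff| = 10.


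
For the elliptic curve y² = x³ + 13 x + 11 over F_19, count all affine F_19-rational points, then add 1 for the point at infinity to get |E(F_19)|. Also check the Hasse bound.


Affine points = {(0, 7), (0, 12), (1, 5), (1, 14), (2, 8), (2, 11), (3, 1), (3, 18), (5, 7), (5, 12), (6, 1), (6, 18), (8, 0), (10, 1), (10, 18), (14, 7), (14, 12), (15, 3), (15, 16), (18, 4), (18, 15)}; affine count = 21; |E(F_19)| = 22.

Discriminant check: Δ ∝ 4a³ + 27b² = 4·13³ + 27·11² = 4·2197 + 27·121 ≡ 9 (mod 19). Nonzero ⇒ E is nonsingular.
For each x ∈ F_19, compute rhs = x³ + 13·x + 11 mod 19, then count y ∈ F_19 with y² ≡ rhs.
  x = 0: rhs = 11, matching y values: 7, 12 (2 points).
  x = 1: rhs = 6, matching y values: 5, 14 (2 points).
  x = 2: rhs = 7, matching y values: 8, 11 (2 points).
  x = 3: rhs = 1, matching y values: 1, 18 (2 points).
  x = 4: rhs = 13, matching y values: none (0 points).
  x = 5: rhs = 11, matching y values: 7, 12 (2 points).
  x = 6: rhs = 1, matching y values: 1, 18 (2 points).
  x = 7: rhs = 8, matching y values: none (0 points).
  x = 8: rhs = 0, matching y values: 0 (1 points).
  x = 9: rhs = 2, matching y values: none (0 points).
  x = 10: rhs = 1, matching y values: 1, 18 (2 points).
  x = 11: rhs = 3, matching y values: none (0 points).
  x = 12: rhs = 14, matching y values: none (0 points).
  x = 13: rhs = 2, matching y values: none (0 points).
  x = 14: rhs = 11, matching y values: 7, 12 (2 points).
  x = 15: rhs = 9, matching y values: 3, 16 (2 points).
  x = 16: rhs = 2, matching y values: none (0 points).
  x = 17: rhs = 15, matching y values: none (0 points).
  x = 18: rhs = 16, matching y values: 4, 15 (2 points).
Total affine count: 21.
Full point count |E(F_19)| = 21 + 1 = 22.
Hasse bound: |22 − (19+1)| = |2| = 2 ≤ 2√19 ≈ 8.7178 ✓.


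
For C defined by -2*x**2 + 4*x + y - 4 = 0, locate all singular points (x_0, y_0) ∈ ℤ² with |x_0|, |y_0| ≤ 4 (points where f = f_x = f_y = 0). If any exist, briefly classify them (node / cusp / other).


No singular points in the scanned grid; C is smooth there.

Compute partial derivatives:
  f_x = 4 - 4*x.
  f_y = 1.
f_y = 1 is a nonzero constant, so f_y never vanishes: no point (x, y) can satisfy f = f_x = f_y = 0. In particular no (x, y) ∈ {−4, ..., 4}² is singular; the curve is smooth.


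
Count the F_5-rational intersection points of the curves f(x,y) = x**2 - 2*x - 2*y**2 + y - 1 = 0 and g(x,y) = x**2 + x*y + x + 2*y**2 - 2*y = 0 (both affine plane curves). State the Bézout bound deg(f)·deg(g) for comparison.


Common zeros: {(1, 4)}; count = 1; Bézout bound = 4.

deg(f) = 2, deg(g) = 2, so Bézout bound = 4.
Scan x ∈ F_5. For each x, list the y ∈ F_5 with f(x, y) ≡ 0 and those with g(x, y) ≡ 0 (mod 5); the common zeros in that column are the intersection.
  x = 0: f ≡ 0 at y ∈ ∅; g ≡ 0 at y ∈ {0, 1}; common: ∅.
  x = 1: f ≡ 0 at y ∈ {4}; g ≡ 0 at y ∈ {4}; common: {4}.
  x = 2: f ≡ 0 at y ∈ ∅; g ≡ 0 at y ∈ ∅; common: ∅.
  x = 3: f ≡ 0 at y ∈ ∅; g ≡ 0 at y ∈ {1}; common: ∅.
  x = 4: f ≡ 0 at y ∈ ∅; g ≡ 0 at y ∈ {0, 4}; common: ∅.
Collecting: common zeros = {(1, 4)}, so the count is 1.
Comparison with the Bézout bound: 1 ≤ 4 = deg(f)·deg(g), as expected for curves with no common component (the affine F_5-count falls short of the bound because intersections may lie at infinity, over extension fields, or carry multiplicity).


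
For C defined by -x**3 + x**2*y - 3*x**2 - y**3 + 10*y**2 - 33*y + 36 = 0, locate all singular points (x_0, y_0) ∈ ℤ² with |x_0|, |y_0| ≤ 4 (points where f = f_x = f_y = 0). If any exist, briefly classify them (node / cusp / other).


Singular points: {(0, 3)}; classification: cusp.

Compute partial derivatives:
  f_x = -3*x**2 + 2*x*y - 6*x.
  f_y = x**2 - 3*y**2 + 20*y - 33.
Scan x_0 ∈ {−4, ..., 4}. For each x_0, f_y(x_0, y) is a polynomial in y; find its integer roots y ∈ {−4, ..., 4}, then test f_x and f at those candidates.
  x = -4: f_y(-4, y) = -3*y**2 + 20*y - 17; vanishes at y ∈ {1}. (-4, 1): f_x = -32 ≠ 0.
  x = -3: f_y(-3, y) = -3*y**2 + 20*y - 24; no integer root y with |y| ≤ 4.
  x = -2: f_y(-2, y) = -3*y**2 + 20*y - 29; no integer root y with |y| ≤ 4.
  x = -1: f_y(-1, y) = -3*y**2 + 20*y - 32; vanishes at y ∈ {4}. (-1, 4): f_x = -5 ≠ 0.
  x = 0: f_y(0, y) = -3*y**2 + 20*y - 33; vanishes at y ∈ {3}. (0, 3): f_x = 0, f = 0 — SINGULAR.
  x = 1: f_y(1, y) = -3*y**2 + 20*y - 32; vanishes at y ∈ {4}. (1, 4): f_x = -1 ≠ 0.
  x = 2: f_y(2, y) = -3*y**2 + 20*y - 29; no integer root y with |y| ≤ 4.
  x = 3: f_y(3, y) = -3*y**2 + 20*y - 24; no integer root y with |y| ≤ 4.
  x = 4: f_y(4, y) = -3*y**2 + 20*y - 17; vanishes at y ∈ {1}. (4, 1): f_x = -64 ≠ 0.
Only singular point on the grid: (0, 3).
Classify: substitute x = 0 + u, y = 3 + v and expand: f = -u**3 + u**2*v - v**3 + v**2.
No constant or linear terms (consistent with a singular point). Quadratic part: v**2. Cubic part: -u**3 + u**2*v - v**3.
The quadratic part v**2 is a perfect square, so there is a single (double) tangent line v = 0, i.e. y = 3. Restricting the cubic part to that line (v = 0) leaves -u**3 ≠ 0, so f is not divisible by v and the branch is v² ≈ u**3 to lowest order — this is a cusp.
Classification: cusp.


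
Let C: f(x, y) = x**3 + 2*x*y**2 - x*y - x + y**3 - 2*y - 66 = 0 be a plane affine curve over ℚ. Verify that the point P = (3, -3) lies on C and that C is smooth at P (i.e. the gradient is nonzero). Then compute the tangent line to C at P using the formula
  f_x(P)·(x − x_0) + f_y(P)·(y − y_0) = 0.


Tangent line at P: 47*x - 14*y - 183 = 0.

Step 1: f(3, -3) = 0, so P lies on C.
Step 2: partial derivatives
  f_x(x, y) = 3*x**2 + 2*y**2 - y - 1, f_y(x, y) = 4*x*y - x + 3*y**2 - 2.
  f_x(P) = 47, f_y(P) = -14 (gradient nonzero, so P is smooth).
Step 3: tangent line at P: 47·(x − 3) + -14·(y − -3) = 0.
Expanding: 47*x - 14*y - 183 = 0.


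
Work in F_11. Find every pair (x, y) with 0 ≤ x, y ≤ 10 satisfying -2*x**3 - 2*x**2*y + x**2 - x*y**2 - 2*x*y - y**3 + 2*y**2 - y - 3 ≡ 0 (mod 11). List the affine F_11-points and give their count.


Affine F_11-points: {(3, 2), (4, 5), (4, 6), (4, 9), (5, 9), (7, 1), (7, 8), (9, 3), (9, 5), (9, 7), (10, 0), (10, 5), (10, 9)}; count = 13.

For each of the 121 pairs (x, y) ∈ F_11², evaluate f(x, y) mod 11. Record the zeros.
  x = 0: [0↦8, 1↦8, 2↦6, 3↦7, 4↦5, 5↦5, 6↦1, 7↦9, 8↦1, 9↦4, 10↦1]  zeros at y ∈ ∅
  x = 1: [0↦7, 1↦2, 2↦4, 3↦7, 4↦5, 5↦3, 6↦6, 7↦8, 8↦3, 9↦7, 10↦3]  zeros at y ∈ ∅
  x = 2: [0↦7, 1↦4, 2↦6, 3↦7, 4↦1, 5↦4, 6↦10, 7↦2, 8↦7, 9↦8, 10↦10]  zeros at y ∈ ∅
  x = 3: [0↦7, 1↦2, 2↦0, 3↦6, 4↦3, 5↦7, 6↦1, 7↦1, 8↦1, 9↦6, 10↦10]  zeros at y ∈ {2}
  x = 4: [0↦6, 1↦6, 2↦7, 3↦3, 4↦10, 5↦0, 6↦0, 7↦4, 8↦6, 9↦0, 10↦2]  zeros at y ∈ {5, 6, 9}
  x = 5: [0↦3, 1↦4, 2↦4, 3↦8, 4↦10, 5↦4, 6↦6, 7↦10, 8↦10, 9↦0, 10↦7]  zeros at y ∈ {9}
  x = 6: [0↦8, 1↦6, 2↦1, 3↦9, 4↦2, 5↦7, 6↦7, 7↦7, 8↦1, 9↦5, 10↦2]  zeros at y ∈ ∅
  x = 7: [0↦9, 1↦0, 2↦8, 3↦5, 4↦7, 5↦8, 6↦2, 7↦5, 8↦0, 9↦3, 10↦8]  zeros at y ∈ {1, 8}
  x = 8: [0↦5, 1↦7, 2↦2, 3↦6, 4↦2, 5↦6, 6↦1, 7↦3, 8↦6, 9↦4, 10↦2]  zeros at y ∈ ∅
  x = 9: [0↦6, 1↦4, 2↦4, 3↦0, 4↦8, 5↦0, 6↦3, 7↦0, 8↦7, 9↦7, 10↦5]  zeros at y ∈ {3, 5, 7}
  x = 10: [0↦0, 1↦1, 2↦2, 3↦8, 4↦2, 5↦0, 6↦7, 7↦6, 8↦2, 9↦0, 10↦5]  zeros at y ∈ {0, 5, 9}
Collecting zeros: affine points = {(3, 2), (4, 5), (4, 6), (4, 9), (5, 9), (7, 1), (7, 8), (9, 3), (9, 5), (9, 7), (10, 0), (10, 5), (10, 9)}.
Total count |C(F_11)_aff| = 13.


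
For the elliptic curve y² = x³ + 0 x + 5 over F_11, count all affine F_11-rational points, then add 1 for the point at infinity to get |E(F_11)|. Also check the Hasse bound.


Affine points = {(0, 4), (0, 7), (4, 5), (4, 6), (5, 3), (5, 8), (6, 1), (6, 10), (8, 0), (10, 2), (10, 9)}; affine count = 11; |E(F_11)| = 12.

Discriminant check: Δ ∝ 4a³ + 27b² = 4·0³ + 27·5² = 4·0 + 27·25 ≡ 4 (mod 11). Nonzero ⇒ E is nonsingular.
For each x ∈ F_11, compute rhs = x³ + 0·x + 5 mod 11, then count y ∈ F_11 with y² ≡ rhs.
  x = 0: rhs = 5, matching y values: 4, 7 (2 points).
  x = 1: rhs = 6, matching y values: none (0 points).
  x = 2: rhs = 2, matching y values: none (0 points).
  x = 3: rhs = 10, matching y values: none (0 points).
  x = 4: rhs = 3, matching y values: 5, 6 (2 points).
  x = 5: rhs = 9, matching y values: 3, 8 (2 points).
  x = 6: rhs = 1, matching y values: 1, 10 (2 points).
  x = 7: rhs = 7, matching y values: none (0 points).
  x = 8: rhs = 0, matching y values: 0 (1 points).
  x = 9: rhs = 8, matching y values: none (0 points).
  x = 10: rhs = 4, matching y values: 2, 9 (2 points).
Total affine count: 11.
Full point count |E(F_11)| = 11 + 1 = 12.
Hasse bound: |12 − (11+1)| = |0| = 0 ≤ 2√11 ≈ 6.6332 ✓.


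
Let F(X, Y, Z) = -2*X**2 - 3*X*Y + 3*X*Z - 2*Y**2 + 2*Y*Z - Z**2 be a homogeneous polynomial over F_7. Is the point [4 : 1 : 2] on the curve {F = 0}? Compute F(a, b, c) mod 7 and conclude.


F(4,1,2) ≡ 6 (mod 7); P is NOT on the curve.

Evaluate F(4, 1, 2) term-by-term (mod 7).
  -2*X**2 ↦ -2·16·1·1 = -32
  -3*X*Y ↦ -3·4·1·1 = -12
  3*X*Z ↦ 3·4·1·2 = 24
  -2*Y**2 ↦ -2·1·1·1 = -2
  2*Y*Z ↦ 2·1·1·2 = 4
  -Z**2 ↦ -1·1·1·4 = -4
Sum: F(4, 1, 2) = (-32) + (-12) + (24) + (-2) + (4) + (-4) = -22.
Reducing mod 7: -22 ≡ 6 (mod 7).
Since F(a, b, c) ≡ 6 ≠ 0 (mod 7), P does NOT lie on the curve.


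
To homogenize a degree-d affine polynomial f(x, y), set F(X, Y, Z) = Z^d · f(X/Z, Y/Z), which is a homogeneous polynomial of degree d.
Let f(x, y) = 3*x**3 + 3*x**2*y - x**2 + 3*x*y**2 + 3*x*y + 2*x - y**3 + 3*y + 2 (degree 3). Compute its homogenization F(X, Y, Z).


F(X, Y, Z) = 3*X**3 + 3*X**2*Y - X**2*Z + 3*X*Y**2 + 3*X*Y*Z + 2*X*Z**2 - Y**3 + 3*Y*Z**2 + 2*Z**3

deg(f) = 3.
Substitute x = X/Z, y = Y/Z into f, then multiply by Z^3.
  monomial 3·x^3·y^0 ↦ 3·X^3·Y^0·Z^0.
  monomial 3·x^2·y^1 ↦ 3·X^2·Y^1·Z^0.
  monomial -1·x^2·y^0 ↦ -1·X^2·Y^0·Z^1.
  monomial 3·x^1·y^2 ↦ 3·X^1·Y^2·Z^0.
  monomial 3·x^1·y^1 ↦ 3·X^1·Y^1·Z^1.
  monomial 2·x^1·y^0 ↦ 2·X^1·Y^0·Z^2.
  monomial -1·x^0·y^3 ↦ -1·X^0·Y^3·Z^0.
  monomial 3·x^0·y^1 ↦ 3·X^0·Y^1·Z^2.
  monomial 2·x^0·y^0 ↦ 2·X^0·Y^0·Z^3.
Collecting: F(X, Y, Z) = 3*X**3 + 3*X**2*Y - X**2*Z + 3*X*Y**2 + 3*X*Y*Z + 2*X*Z**2 - Y**3 + 3*Y*Z**2 + 2*Z**3.


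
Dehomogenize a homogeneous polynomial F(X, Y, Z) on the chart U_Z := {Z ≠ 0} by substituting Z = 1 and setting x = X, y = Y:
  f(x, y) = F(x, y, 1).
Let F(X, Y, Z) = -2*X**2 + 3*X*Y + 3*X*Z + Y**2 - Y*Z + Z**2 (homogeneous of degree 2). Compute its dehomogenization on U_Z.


f(x, y) = -2*x**2 + 3*x*y + 3*x + y**2 - y + 1

On U_Z we set Z = 1. Each monomial c·X^i·Y^j·Z^k in F becomes c·x^i·y^j·1^k = c·x^i·y^j.
Substituting Z = 1: F(X, Y, 1) = -2*x**2 + 3*x*y + 3*x + y**2 - y + 1.
Note: deg(f) ≤ deg(F) = 2; strict inequality happens when F is divisible by Z (lost terms).


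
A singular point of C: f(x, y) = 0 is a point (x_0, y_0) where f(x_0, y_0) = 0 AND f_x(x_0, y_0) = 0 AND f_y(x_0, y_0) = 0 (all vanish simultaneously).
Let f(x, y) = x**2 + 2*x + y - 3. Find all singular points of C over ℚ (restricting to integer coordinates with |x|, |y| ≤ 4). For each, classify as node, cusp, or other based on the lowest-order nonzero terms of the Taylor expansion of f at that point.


No singular points in the scanned grid; C is smooth there.

Compute partial derivatives:
  f_x = 2*x + 2.
  f_y = 1.
f_y = 1 is a nonzero constant, so f_y never vanishes: no point (x, y) can satisfy f = f_x = f_y = 0. In particular no (x, y) ∈ {−4, ..., 4}² is singular; the curve is smooth.


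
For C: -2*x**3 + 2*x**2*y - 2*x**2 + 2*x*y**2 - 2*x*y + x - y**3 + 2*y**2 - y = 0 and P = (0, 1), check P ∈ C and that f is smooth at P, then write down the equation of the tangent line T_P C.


Tangent line at P: x = 0.

Step 1: f(0, 1) = 0, so P lies on C.
Step 2: partial derivatives
  f_x(x, y) = -6*x**2 + 4*x*y - 4*x + 2*y**2 - 2*y + 1, f_y(x, y) = 2*x**2 + 4*x*y - 2*x - 3*y**2 + 4*y - 1.
  f_x(P) = 1, f_y(P) = 0 (gradient nonzero, so P is smooth).
Step 3: tangent line at P: 1·(x − 0) + 0·(y − 1) = 0.
Expanding: x = 0.


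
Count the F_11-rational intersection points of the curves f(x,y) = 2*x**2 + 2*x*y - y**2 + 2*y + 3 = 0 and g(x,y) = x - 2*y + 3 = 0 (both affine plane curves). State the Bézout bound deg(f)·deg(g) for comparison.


Common zeros: {(4, 9)}; count = 1; Bézout bound = 2.

deg(f) = 2, deg(g) = 1, so Bézout bound = 2.
Scan x ∈ F_11. For each x, list the y ∈ F_11 with f(x, y) ≡ 0 and those with g(x, y) ≡ 0 (mod 11); the common zeros in that column are the intersection.
  x = 0: f ≡ 0 at y ∈ {3, 10}; g ≡ 0 at y ∈ {7}; common: ∅.
  x = 1: f ≡ 0 at y ∈ {5, 10}; g ≡ 0 at y ∈ {2}; common: ∅.
  x = 2: f ≡ 0 at y ∈ {0, 6}; g ≡ 0 at y ∈ {8}; common: ∅.
  x = 3: f ≡ 0 at y ∈ {2, 6}; g ≡ 0 at y ∈ {3}; common: ∅.
  x = 4: f ≡ 0 at y ∈ {1, 9}; g ≡ 0 at y ∈ {9}; common: {9}.
  x = 5: f ≡ 0 at y ∈ {5, 7}; g ≡ 0 at y ∈ {4}; common: ∅.
  x = 6: f ≡ 0 at y ∈ {1, 2}; g ≡ 0 at y ∈ {10}; common: ∅.
  x = 7: f ≡ 0 at y ∈ {8}; g ≡ 0 at y ∈ {5}; common: ∅.
  x = 8: f ≡ 0 at y ∈ {3, 4}; g ≡ 0 at y ∈ {0}; common: ∅.
  x = 9: f ≡ 0 at y ∈ {0, 9}; g ≡ 0 at y ∈ {6}; common: ∅.
  x = 10: f ≡ 0 at y ∈ {4, 7}; g ≡ 0 at y ∈ {1}; common: ∅.
Collecting: common zeros = {(4, 9)}, so the count is 1.
Comparison with the Bézout bound: 1 ≤ 2 = deg(f)·deg(g), as expected for curves with no common component (the affine F_11-count falls short of the bound because intersections may lie at infinity, over extension fields, or carry multiplicity).


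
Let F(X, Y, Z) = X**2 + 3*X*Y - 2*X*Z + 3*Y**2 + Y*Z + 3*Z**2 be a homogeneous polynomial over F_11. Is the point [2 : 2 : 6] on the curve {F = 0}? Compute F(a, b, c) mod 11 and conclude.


F(2,2,6) ≡ 3 (mod 11); P is NOT on the curve.

Evaluate F(2, 2, 6) term-by-term (mod 11).
  X**2 ↦ 1·4·1·1 = 4
  3*X*Y ↦ 3·2·2·1 = 12
  -2*X*Z ↦ -2·2·1·6 = -24
  3*Y**2 ↦ 3·1·4·1 = 12
  Y*Z ↦ 1·1·2·6 = 12
  3*Z**2 ↦ 3·1·1·36 = 108
Sum: F(2, 2, 6) = (4) + (12) + (-24) + (12) + (12) + (108) = 124.
Reducing mod 11: 124 ≡ 3 (mod 11).
Since F(a, b, c) ≡ 3 ≠ 0 (mod 11), P does NOT lie on the curve.


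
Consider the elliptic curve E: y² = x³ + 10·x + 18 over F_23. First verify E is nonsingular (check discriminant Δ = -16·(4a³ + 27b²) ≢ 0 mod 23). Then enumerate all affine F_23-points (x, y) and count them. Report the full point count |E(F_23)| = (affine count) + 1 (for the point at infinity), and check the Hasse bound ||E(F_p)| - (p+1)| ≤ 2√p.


Affine points = {(0, 8), (0, 15), (1, 11), (1, 12), (2, 0), (3, 11), (3, 12), (5, 3), (5, 20), (6, 8), (6, 15), (8, 9), (8, 14), (9, 3), (9, 20), (12, 7), (12, 16), (14, 2), (14, 21), (15, 1), (15, 22), (17, 8), (17, 15), (18, 2), (18, 21), (19, 11), (19, 12), (21, 6), (21, 17)}; affine count = 29; |E(F_23)| = 30.

Discriminant check: Δ ∝ 4a³ + 27b² = 4·10³ + 27·18² = 4·1000 + 27·324 ≡ 6 (mod 23). Nonzero ⇒ E is nonsingular.
For each x ∈ F_23, compute rhs = x³ + 10·x + 18 mod 23, then count y ∈ F_23 with y² ≡ rhs.
  x = 0: rhs = 18, matching y values: 8, 15 (2 points).
  x = 1: rhs = 6, matching y values: 11, 12 (2 points).
  x = 2: rhs = 0, matching y values: 0 (1 points).
  x = 3: rhs = 6, matching y values: 11, 12 (2 points).
  x = 4: rhs = 7, matching y values: none (0 points).
  x = 5: rhs = 9, matching y values: 3, 20 (2 points).
  x = 6: rhs = 18, matching y values: 8, 15 (2 points).
  x = 7: rhs = 17, matching y values: none (0 points).
  x = 8: rhs = 12, matching y values: 9, 14 (2 points).
  x = 9: rhs = 9, matching y values: 3, 20 (2 points).
  x = 10: rhs = 14, matching y values: none (0 points).
  x = 11: rhs = 10, matching y values: none (0 points).
  x = 12: rhs = 3, matching y values: 7, 16 (2 points).
  x = 13: rhs = 22, matching y values: none (0 points).
  x = 14: rhs = 4, matching y values: 2, 21 (2 points).
  x = 15: rhs = 1, matching y values: 1, 22 (2 points).
  x = 16: rhs = 19, matching y values: none (0 points).
  x = 17: rhs = 18, matching y values: 8, 15 (2 points).
  x = 18: rhs = 4, matching y values: 2, 21 (2 points).
  x = 19: rhs = 6, matching y values: 11, 12 (2 points).
  x = 20: rhs = 7, matching y values: none (0 points).
  x = 21: rhs = 13, matching y values: 6, 17 (2 points).
  x = 22: rhs = 7, matching y values: none (0 points).
Total affine count: 29.
Full point count |E(F_23)| = 29 + 1 = 30.
Hasse bound: |30 − (23+1)| = |6| = 6 ≤ 2√23 ≈ 9.5917 ✓.


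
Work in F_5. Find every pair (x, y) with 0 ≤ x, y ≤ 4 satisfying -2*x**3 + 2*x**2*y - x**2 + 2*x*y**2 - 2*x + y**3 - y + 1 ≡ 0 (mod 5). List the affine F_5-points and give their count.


Affine F_5-points: {(0, 3), (1, 1), (2, 2), (3, 4), (4, 4)}; count = 5.

For each of the 25 pairs (x, y) ∈ F_5², evaluate f(x, y) mod 5. Record the zeros.
  x = 0: [0↦1, 1↦1, 2↦2, 3↦0, 4↦1]  zeros at y ∈ {3}
  x = 1: [0↦1, 1↦0, 2↦4, 3↦4, 4↦1]  zeros at y ∈ {1}
  x = 2: [0↦2, 1↦4, 2↦0, 3↦1, 4↦3]  zeros at y ∈ {2}
  x = 3: [0↦2, 1↦1, 2↦3, 3↦4, 4↦0]  zeros at y ∈ {4}
  x = 4: [0↦4, 1↦4, 2↦1, 3↦1, 4↦0]  zeros at y ∈ {4}
Collecting zeros: affine points = {(0, 3), (1, 1), (2, 2), (3, 4), (4, 4)}.
Total count |C(F_5)_aff| = 5.


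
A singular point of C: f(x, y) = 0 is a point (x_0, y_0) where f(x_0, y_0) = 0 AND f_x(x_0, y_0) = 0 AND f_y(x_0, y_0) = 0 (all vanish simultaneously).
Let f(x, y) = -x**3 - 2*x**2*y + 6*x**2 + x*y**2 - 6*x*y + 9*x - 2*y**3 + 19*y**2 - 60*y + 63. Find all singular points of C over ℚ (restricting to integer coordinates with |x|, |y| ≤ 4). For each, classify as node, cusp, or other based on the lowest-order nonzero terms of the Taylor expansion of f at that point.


Singular points: {(0, 3)}; classification: cusp.

Compute partial derivatives:
  f_x = -3*x**2 - 4*x*y + 12*x + y**2 - 6*y + 9.
  f_y = -2*x**2 + 2*x*y - 6*x - 6*y**2 + 38*y - 60.
Scan x_0 ∈ {−4, ..., 4}. For each x_0, f_y(x_0, y) is a polynomial in y; find its integer roots y ∈ {−4, ..., 4}, then test f_x and f at those candidates.
  x = -4: f_y(-4, y) = -6*y**2 + 30*y - 68; no integer root y with |y| ≤ 4.
  x = -3: f_y(-3, y) = -6*y**2 + 32*y - 60; no integer root y with |y| ≤ 4.
  x = -2: f_y(-2, y) = -6*y**2 + 34*y - 56; no integer root y with |y| ≤ 4.
  x = -1: f_y(-1, y) = -6*y**2 + 36*y - 56; no integer root y with |y| ≤ 4.
  x = 0: f_y(0, y) = -6*y**2 + 38*y - 60; vanishes at y ∈ {3}. (0, 3): f_x = 0, f = 0 — SINGULAR.
  x = 1: f_y(1, y) = -6*y**2 + 40*y - 68; no integer root y with |y| ≤ 4.
  x = 2: f_y(2, y) = -6*y**2 + 42*y - 80; no integer root y with |y| ≤ 4.
  x = 3: f_y(3, y) = -6*y**2 + 44*y - 96; no integer root y with |y| ≤ 4.
  x = 4: f_y(4, y) = -6*y**2 + 46*y - 116; no integer root y with |y| ≤ 4.
Only singular point on the grid: (0, 3).
Classify: substitute x = 0 + u, y = 3 + v and expand: f = -u**3 - 2*u**2*v + u*v**2 - 2*v**3 + v**2.
No constant or linear terms (consistent with a singular point). Quadratic part: v**2. Cubic part: -u**3 - 2*u**2*v + u*v**2 - 2*v**3.
The quadratic part v**2 is a perfect square, so there is a single (double) tangent line v = 0, i.e. y = 3. Restricting the cubic part to that line (v = 0) leaves -u**3 ≠ 0, so f is not divisible by v and the branch is v² ≈ u**3 to lowest order — this is a cusp.
Classification: cusp.


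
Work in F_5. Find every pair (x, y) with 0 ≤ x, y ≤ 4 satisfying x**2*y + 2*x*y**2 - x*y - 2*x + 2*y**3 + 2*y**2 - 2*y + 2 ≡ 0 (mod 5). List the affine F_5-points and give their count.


Affine F_5-points: {(1, 0), (3, 1), (4, 2)}; count = 3.

For each of the 25 pairs (x, y) ∈ F_5², evaluate f(x, y) mod 5. Record the zeros.
  x = 0: [0↦2, 1↦4, 2↦2, 3↦3, 4↦4]  zeros at y ∈ ∅
  x = 1: [0↦0, 1↦4, 2↦3, 3↦4, 4↦4]  zeros at y ∈ {0}
  x = 2: [0↦3, 1↦1, 2↦3, 3↦1, 4↦2]  zeros at y ∈ ∅
  x = 3: [0↦1, 1↦0, 2↦2, 3↦4, 4↦3]  zeros at y ∈ {1}
  x = 4: [0↦4, 1↦1, 2↦0, 3↦3, 4↦2]  zeros at y ∈ {2}
Collecting zeros: affine points = {(1, 0), (3, 1), (4, 2)}.
Total count |C(F_5)_aff| = 3.


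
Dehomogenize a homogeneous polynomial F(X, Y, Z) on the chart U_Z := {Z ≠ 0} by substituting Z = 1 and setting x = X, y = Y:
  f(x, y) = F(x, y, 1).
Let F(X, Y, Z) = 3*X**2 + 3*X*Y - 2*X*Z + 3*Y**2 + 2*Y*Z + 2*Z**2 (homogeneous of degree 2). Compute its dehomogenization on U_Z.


f(x, y) = 3*x**2 + 3*x*y - 2*x + 3*y**2 + 2*y + 2

On U_Z we set Z = 1. Each monomial c·X^i·Y^j·Z^k in F becomes c·x^i·y^j·1^k = c·x^i·y^j.
Substituting Z = 1: F(X, Y, 1) = 3*x**2 + 3*x*y - 2*x + 3*y**2 + 2*y + 2.
Note: deg(f) ≤ deg(F) = 2; strict inequality happens when F is divisible by Z (lost terms).


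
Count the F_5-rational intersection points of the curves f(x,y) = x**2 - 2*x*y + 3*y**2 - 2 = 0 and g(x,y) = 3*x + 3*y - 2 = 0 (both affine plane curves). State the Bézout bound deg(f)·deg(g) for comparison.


Common zeros: {(1, 3)}; count = 1; Bézout bound = 2.

deg(f) = 2, deg(g) = 1, so Bézout bound = 2.
Scan x ∈ F_5. For each x, list the y ∈ F_5 with f(x, y) ≡ 0 and those with g(x, y) ≡ 0 (mod 5); the common zeros in that column are the intersection.
  x = 0: f ≡ 0 at y ∈ {2, 3}; g ≡ 0 at y ∈ {4}; common: ∅.
  x = 1: f ≡ 0 at y ∈ {1, 3}; g ≡ 0 at y ∈ {3}; common: {3}.
  x = 2: f ≡ 0 at y ∈ ∅; g ≡ 0 at y ∈ {2}; common: ∅.
  x = 3: f ≡ 0 at y ∈ ∅; g ≡ 0 at y ∈ {1}; common: ∅.
  x = 4: f ≡ 0 at y ∈ {2, 4}; g ≡ 0 at y ∈ {0}; common: ∅.
Collecting: common zeros = {(1, 3)}, so the count is 1.
Comparison with the Bézout bound: 1 ≤ 2 = deg(f)·deg(g), as expected for curves with no common component (the affine F_5-count falls short of the bound because intersections may lie at infinity, over extension fields, or carry multiplicity).


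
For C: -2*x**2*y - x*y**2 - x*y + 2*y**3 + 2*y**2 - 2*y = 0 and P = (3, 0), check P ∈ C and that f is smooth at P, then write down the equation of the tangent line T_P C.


Tangent line at P: -23*y = 0.

Step 1: f(3, 0) = 0, so P lies on C.
Step 2: partial derivatives
  f_x(x, y) = -4*x*y - y**2 - y, f_y(x, y) = -2*x**2 - 2*x*y - x + 6*y**2 + 4*y - 2.
  f_x(P) = 0, f_y(P) = -23 (gradient nonzero, so P is smooth).
Step 3: tangent line at P: 0·(x − 3) + -23·(y − 0) = 0.
Expanding: -23*y = 0.


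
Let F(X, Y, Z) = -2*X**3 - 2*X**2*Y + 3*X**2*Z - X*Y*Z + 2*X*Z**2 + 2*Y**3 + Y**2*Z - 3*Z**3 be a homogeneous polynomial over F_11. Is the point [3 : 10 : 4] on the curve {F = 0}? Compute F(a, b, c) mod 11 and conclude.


F(3,10,4) ≡ 1 (mod 11); P is NOT on the curve.

Evaluate F(3, 10, 4) term-by-term (mod 11).
  -2*X**3 ↦ -2·27·1·1 = -54
  -2*X**2*Y ↦ -2·9·10·1 = -180
  3*X**2*Z ↦ 3·9·1·4 = 108
  -X*Y*Z ↦ -1·3·10·4 = -120
  2*X*Z**2 ↦ 2·3·1·16 = 96
  2*Y**3 ↦ 2·1·1000·1 = 2000
  Y**2*Z ↦ 1·1·100·4 = 400
  -3*Z**3 ↦ -3·1·1·64 = -192
Sum: F(3, 10, 4) = (-54) + (-180) + (108) + (-120) + (96) + (2000) + (400) + (-192) = 2058.
Reducing mod 11: 2058 ≡ 1 (mod 11).
Since F(a, b, c) ≡ 1 ≠ 0 (mod 11), P does NOT lie on the curve.


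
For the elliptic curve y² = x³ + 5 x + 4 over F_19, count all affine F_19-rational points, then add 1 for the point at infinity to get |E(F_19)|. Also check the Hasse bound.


Affine points = {(0, 2), (0, 17), (8, 9), (8, 10), (10, 3), (10, 16), (12, 5), (12, 14), (13, 9), (13, 10), (14, 5), (14, 14), (16, 0), (17, 9), (17, 10), (18, 6), (18, 13)}; affine count = 17; |E(F_19)| = 18.

Discriminant check: Δ ∝ 4a³ + 27b² = 4·5³ + 27·4² = 4·125 + 27·16 ≡ 1 (mod 19). Nonzero ⇒ E is nonsingular.
For each x ∈ F_19, compute rhs = x³ + 5·x + 4 mod 19, then count y ∈ F_19 with y² ≡ rhs.
  x = 0: rhs = 4, matching y values: 2, 17 (2 points).
  x = 1: rhs = 10, matching y values: none (0 points).
  x = 2: rhs = 3, matching y values: none (0 points).
  x = 3: rhs = 8, matching y values: none (0 points).
  x = 4: rhs = 12, matching y values: none (0 points).
  x = 5: rhs = 2, matching y values: none (0 points).
  x = 6: rhs = 3, matching y values: none (0 points).
  x = 7: rhs = 2, matching y values: none (0 points).
  x = 8: rhs = 5, matching y values: 9, 10 (2 points).
  x = 9: rhs = 18, matching y values: none (0 points).
  x = 10: rhs = 9, matching y values: 3, 16 (2 points).
  x = 11: rhs = 3, matching y values: none (0 points).
  x = 12: rhs = 6, matching y values: 5, 14 (2 points).
  x = 13: rhs = 5, matching y values: 9, 10 (2 points).
  x = 14: rhs = 6, matching y values: 5, 14 (2 points).
  x = 15: rhs = 15, matching y values: none (0 points).
  x = 16: rhs = 0, matching y values: 0 (1 points).
  x = 17: rhs = 5, matching y values: 9, 10 (2 points).
  x = 18: rhs = 17, matching y values: 6, 13 (2 points).
Total affine count: 17.
Full point count |E(F_19)| = 17 + 1 = 18.
Hasse bound: |18 − (19+1)| = |-2| = 2 ≤ 2√19 ≈ 8.7178 ✓.
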